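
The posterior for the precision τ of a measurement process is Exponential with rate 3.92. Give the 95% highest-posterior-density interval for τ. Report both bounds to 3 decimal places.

The exponential density is strictly decreasing on [0, ∞), so the HPD interval is anchored at 0: [0, q] with P(τ ≤ q) = 0.95.
q = −ln(1 − 0.95) / 3.92 = 2.9957 / 3.92 = 0.764.

[0.000, 0.764]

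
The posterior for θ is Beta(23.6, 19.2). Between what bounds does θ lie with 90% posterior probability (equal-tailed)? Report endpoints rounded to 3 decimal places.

Posterior: Beta(23.6, 19.2).
Equal-tailed 90% interval: the 0.05 and 0.95 quantiles of Beta(23.6, 19.2).
Posterior mean ≈ 0.551, SD ≈ 0.075; a Normal approximation gives roughly [0.428, 0.675].
Exact: F⁻¹(0.05) = 0.426; F⁻¹(0.95) = 0.674.

[0.426, 0.674]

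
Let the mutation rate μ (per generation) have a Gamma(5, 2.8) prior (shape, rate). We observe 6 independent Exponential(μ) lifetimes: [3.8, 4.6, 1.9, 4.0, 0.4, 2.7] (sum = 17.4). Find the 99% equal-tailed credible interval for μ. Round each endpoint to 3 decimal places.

Posterior: Gamma(5+6, 2.8+17.4) = Gamma(11, 20.2) (shape, rate).
Equal-tailed 99% interval: Gamma(11, 20.2) quantiles at 0.005 and 0.995.
Posterior mean ≈ 0.545, SD ≈ 0.164; a Normal approximation gives roughly [0.122, 0.967].
Exact: lower = 0.214; upper = 1.059.

[0.214, 1.059]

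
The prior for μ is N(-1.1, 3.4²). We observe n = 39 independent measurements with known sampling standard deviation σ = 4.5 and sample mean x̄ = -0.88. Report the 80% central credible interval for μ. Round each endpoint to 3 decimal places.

[-1.793, 0.014]

Posterior precision = 1/3.4² + 39/4.5² = 0.0865 + 1.9259 = 2.0124, so posterior SD = 0.7049.
Posterior mean = (-1.1/3.4² + 39·-0.88/4.5²) / 2.0124 = -0.8895.
Interval: -0.8895 ± 1.282 × 0.7049 → [-1.793, 0.014].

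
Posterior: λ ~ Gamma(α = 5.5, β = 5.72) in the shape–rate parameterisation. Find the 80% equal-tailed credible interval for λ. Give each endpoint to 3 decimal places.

[0.488, 1.510]

Posterior: Gamma(shape 5.5, rate 5.72).
Equal-tailed 80% interval: Gamma(5.5, 5.72) quantiles at 0.1 and 0.9.
Posterior mean ≈ 0.962, SD ≈ 0.410; a Normal approximation gives roughly [0.436, 1.487].
Exact: lower = 0.488; upper = 1.510.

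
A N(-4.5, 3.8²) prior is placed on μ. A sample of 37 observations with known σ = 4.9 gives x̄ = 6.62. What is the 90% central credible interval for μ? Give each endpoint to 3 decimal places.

Posterior precision = 1/3.8² + 37/4.9² = 0.0693 + 1.5410 = 1.6103, so posterior SD = 0.7880.
Posterior mean = (-4.5/3.8² + 37·6.62/4.9²) / 1.6103 = 6.1418.
Interval: 6.1418 ± 1.645 × 0.7880 → [4.846, 7.438].

[4.846, 7.438]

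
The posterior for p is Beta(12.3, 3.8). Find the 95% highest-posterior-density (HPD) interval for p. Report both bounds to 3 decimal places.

The posterior is unimodal and skewed, so the HPD interval has equal density at both endpoints and is the shortest 95% interval.
Solving f(0.563) = f(0.946) with F(0.946) − F(0.563) = 0.95 gives [0.563, 0.946].
For comparison, the equal-tailed interval is [0.536, 0.930]; the HPD is narrower and shifted toward the mode.

[0.563, 0.946]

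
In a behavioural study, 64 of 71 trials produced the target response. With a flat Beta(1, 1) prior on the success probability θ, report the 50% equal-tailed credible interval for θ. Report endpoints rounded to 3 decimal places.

[0.868, 0.917]

Posterior: Beta(1+64, 1+7) = Beta(65, 8).
Equal-tailed 50% interval: the 0.25 and 0.75 quantiles of Beta(65, 8).
Posterior mean ≈ 0.890, SD ≈ 0.036; a Normal approximation gives roughly [0.866, 0.915].
Exact: F⁻¹(0.25) = 0.868; F⁻¹(0.75) = 0.917.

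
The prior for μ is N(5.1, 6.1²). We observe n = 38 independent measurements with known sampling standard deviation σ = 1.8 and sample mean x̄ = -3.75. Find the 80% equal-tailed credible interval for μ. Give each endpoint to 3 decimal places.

Posterior precision = 1/6.1² + 38/1.8² = 0.0269 + 11.7284 = 11.7553, so posterior SD = 0.2917.
Posterior mean = (5.1/6.1² + 38·-3.75/1.8²) / 11.7553 = -3.7298.
Interval: -3.7298 ± 1.282 × 0.2917 → [-4.104, -3.356].

[-4.104, -3.356]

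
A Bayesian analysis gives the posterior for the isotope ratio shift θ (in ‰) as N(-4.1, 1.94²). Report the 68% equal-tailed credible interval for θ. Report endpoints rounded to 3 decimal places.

The posterior is symmetric, so the 68% equal-tailed interval is θ = -4.1 ± z·1.94 with z = 0.994.
Half-width: 0.994 × 1.94 = 1.929.
-4.1 − 1.929 = -6.029; -4.1 + 1.929 = -2.171.

[-6.029, -2.171]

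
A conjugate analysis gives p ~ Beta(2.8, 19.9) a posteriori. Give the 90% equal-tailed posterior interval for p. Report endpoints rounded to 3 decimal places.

[0.034, 0.251]

Posterior: Beta(2.8, 19.9).
Equal-tailed 90% interval: the 0.05 and 0.95 quantiles of Beta(2.8, 19.9).
Posterior mean ≈ 0.123, SD ≈ 0.068; a Normal approximation gives roughly [0.012, 0.234].
Exact: F⁻¹(0.05) = 0.034; F⁻¹(0.95) = 0.251.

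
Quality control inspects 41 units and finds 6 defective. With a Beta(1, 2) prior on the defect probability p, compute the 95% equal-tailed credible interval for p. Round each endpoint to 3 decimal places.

[0.068, 0.279]

Posterior: Beta(1+6, 2+35) = Beta(7, 37).
Equal-tailed 95% interval: the 0.025 and 0.975 quantiles of Beta(7, 37).
Posterior mean ≈ 0.159, SD ≈ 0.055; a Normal approximation gives roughly [0.052, 0.266].
Exact: F⁻¹(0.025) = 0.068; F⁻¹(0.975) = 0.279.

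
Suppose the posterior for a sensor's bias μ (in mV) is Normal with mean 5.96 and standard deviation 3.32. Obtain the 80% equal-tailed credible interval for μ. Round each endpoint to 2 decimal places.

[1.71, 10.21]

The posterior is symmetric, so the 80% equal-tailed interval is μ = 5.96 ± z·3.32 with z = 1.282.
Half-width: 1.282 × 3.32 = 4.25.
5.96 − 4.25 = 1.71; 5.96 + 4.25 = 10.21.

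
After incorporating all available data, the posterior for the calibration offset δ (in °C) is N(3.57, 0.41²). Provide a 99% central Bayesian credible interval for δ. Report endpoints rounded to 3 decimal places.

The posterior is symmetric, so the 99% equal-tailed interval is δ = 3.57 ± z·0.41 with z = 2.576.
Half-width: 2.576 × 0.41 = 1.056.
3.57 − 1.056 = 2.514; 3.57 + 1.056 = 4.626.

[2.514, 4.626]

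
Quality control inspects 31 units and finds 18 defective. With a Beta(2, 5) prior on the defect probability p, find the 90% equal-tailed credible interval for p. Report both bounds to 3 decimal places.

[0.394, 0.657]

Posterior: Beta(2+18, 5+13) = Beta(20, 18).
Equal-tailed 90% interval: the 0.05 and 0.95 quantiles of Beta(20, 18).
Posterior mean ≈ 0.526, SD ≈ 0.080; a Normal approximation gives roughly [0.395, 0.658].
Exact: F⁻¹(0.05) = 0.394; F⁻¹(0.95) = 0.657.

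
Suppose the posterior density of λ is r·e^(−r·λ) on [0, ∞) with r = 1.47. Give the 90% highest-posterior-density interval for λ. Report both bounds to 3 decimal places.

The exponential density is strictly decreasing on [0, ∞), so the HPD interval is anchored at 0: [0, q] with P(λ ≤ q) = 0.90.
q = −ln(1 − 0.90) / 1.47 = 2.3026 / 1.47 = 1.566.

[0.000, 1.566]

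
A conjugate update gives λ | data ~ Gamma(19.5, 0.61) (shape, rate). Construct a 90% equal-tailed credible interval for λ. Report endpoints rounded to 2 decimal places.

Posterior: Gamma(shape 19.5, rate 0.61).
Equal-tailed 90% interval: Gamma(19.5, 0.61) quantiles at 0.05 and 0.95.
Posterior mean ≈ 31.97, SD ≈ 7.24; a Normal approximation gives roughly [20.06, 43.87].
Exact: lower = 21.06; upper = 44.73.

[21.06, 44.73]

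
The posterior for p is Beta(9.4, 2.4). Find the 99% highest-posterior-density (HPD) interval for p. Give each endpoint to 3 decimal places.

The posterior is unimodal and skewed, so the HPD interval has equal density at both endpoints and is the shortest 99% interval.
Solving f(0.477) = f(0.994) with F(0.994) − F(0.477) = 0.99 gives [0.477, 0.994].
For comparison, the equal-tailed interval is [0.442, 0.982]; the HPD is narrower and shifted toward the mode.

[0.477, 0.994]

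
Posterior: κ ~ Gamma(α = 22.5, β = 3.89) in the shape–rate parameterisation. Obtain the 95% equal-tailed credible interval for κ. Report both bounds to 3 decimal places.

Posterior: Gamma(shape 22.5, rate 3.89).
Equal-tailed 95% interval: Gamma(22.5, 3.89) quantiles at 0.025 and 0.975.
Posterior mean ≈ 5.784, SD ≈ 1.219; a Normal approximation gives roughly [3.394, 8.174].
Exact: lower = 3.646; upper = 8.407.

[3.646, 8.407]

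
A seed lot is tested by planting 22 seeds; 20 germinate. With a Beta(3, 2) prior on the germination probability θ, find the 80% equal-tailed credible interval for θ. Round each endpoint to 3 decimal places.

[0.761, 0.931]

Posterior: Beta(3+20, 2+2) = Beta(23, 4).
Equal-tailed 80% interval: the 0.1 and 0.9 quantiles of Beta(23, 4).
Posterior mean ≈ 0.852, SD ≈ 0.067; a Normal approximation gives roughly [0.766, 0.938].
Exact: F⁻¹(0.1) = 0.761; F⁻¹(0.9) = 0.931.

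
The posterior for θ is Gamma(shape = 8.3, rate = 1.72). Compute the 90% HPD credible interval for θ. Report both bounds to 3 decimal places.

The posterior is unimodal and skewed, so the HPD interval has equal density at both endpoints and is the shortest 90% interval.
Solving f(2.138) = f(7.419) with F(7.419) − F(2.138) = 0.90 gives [2.138, 7.419].
For comparison, the equal-tailed interval is [2.438, 7.870]; the HPD is narrower and shifted toward the mode.

[2.138, 7.419]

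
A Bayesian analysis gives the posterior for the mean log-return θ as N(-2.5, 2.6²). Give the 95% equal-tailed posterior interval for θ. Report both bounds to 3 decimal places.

The posterior is symmetric, so the 95% equal-tailed interval is θ = -2.5 ± z·2.6 with z = 1.960.
Half-width: 1.960 × 2.6 = 5.096.
-2.5 − 5.096 = -7.596; -2.5 + 5.096 = 2.596.

[-7.596, 2.596]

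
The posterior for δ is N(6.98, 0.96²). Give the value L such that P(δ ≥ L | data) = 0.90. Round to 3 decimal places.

Need L with P(δ ≥ L) = 0.90: L = 6.98 − z_{0.1}·0.96.
z = 1.282; L = 6.98 − 1.282 × 0.96 = 5.750.

5.750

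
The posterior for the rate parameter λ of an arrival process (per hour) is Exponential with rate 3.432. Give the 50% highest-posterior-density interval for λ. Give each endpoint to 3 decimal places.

[0.000, 0.202]

The exponential density is strictly decreasing on [0, ∞), so the HPD interval is anchored at 0: [0, q] with P(λ ≤ q) = 0.50.
q = −ln(1 − 0.50) / 3.432 = 0.6931 / 3.432 = 0.202.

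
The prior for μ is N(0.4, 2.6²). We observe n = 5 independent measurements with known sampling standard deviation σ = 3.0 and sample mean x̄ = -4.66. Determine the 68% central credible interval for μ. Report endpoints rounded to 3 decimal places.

Posterior precision = 1/2.6² + 5/3.0² = 0.1479 + 0.5556 = 0.7035, so posterior SD = 1.1923.
Posterior mean = (0.4/2.6² + 5·-4.66/3.0²) / 0.7035 = -3.5960.
Interval: -3.5960 ± 0.994 × 1.1923 → [-4.782, -2.410].

[-4.782, -2.410]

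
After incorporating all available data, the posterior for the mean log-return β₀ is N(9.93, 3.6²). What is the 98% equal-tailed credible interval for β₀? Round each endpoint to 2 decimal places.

The posterior is symmetric, so the 98% equal-tailed interval is β₀ = 9.93 ± z·3.6 with z = 2.326.
Half-width: 2.326 × 3.6 = 8.37.
9.93 − 8.37 = 1.56; 9.93 + 8.37 = 18.30.

[1.56, 18.30]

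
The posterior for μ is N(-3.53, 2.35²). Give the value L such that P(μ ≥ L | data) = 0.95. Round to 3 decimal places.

Need L with P(μ ≥ L) = 0.95: L = -3.53 − z_{0.05}·2.35.
z = 1.645; L = -3.53 − 1.645 × 2.35 = -7.395.

-7.395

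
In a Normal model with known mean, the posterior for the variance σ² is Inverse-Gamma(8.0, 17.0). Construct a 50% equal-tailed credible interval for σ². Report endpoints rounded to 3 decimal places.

Inverse-Gamma(8.0, 17.0) quantiles: F⁻¹(0.25) and F⁻¹(0.75).
Equivalently, 1/σ² ~ Gamma(8.0, rate = 17.0); invert its 0.75 and 0.25 quantiles.
Posterior mean ≈ 2.429, SD ≈ 0.991; a Normal approximation gives roughly [1.760, 3.097].
Exact: lower = 1.755; upper = 2.854.

[1.755, 2.854]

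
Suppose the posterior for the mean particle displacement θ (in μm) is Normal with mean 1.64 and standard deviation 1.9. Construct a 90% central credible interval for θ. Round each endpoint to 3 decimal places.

The posterior is symmetric, so the 90% equal-tailed interval is θ = 1.64 ± z·1.9 with z = 1.645.
Half-width: 1.645 × 1.9 = 3.125.
1.64 − 3.125 = -1.485; 1.64 + 3.125 = 4.765.

[-1.485, 4.765]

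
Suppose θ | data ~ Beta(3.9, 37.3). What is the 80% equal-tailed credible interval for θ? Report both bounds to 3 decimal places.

[0.042, 0.156]

Posterior: Beta(3.9, 37.3).
Equal-tailed 80% interval: the 0.1 and 0.9 quantiles of Beta(3.9, 37.3).
Posterior mean ≈ 0.095, SD ≈ 0.045; a Normal approximation gives roughly [0.037, 0.152].
Exact: F⁻¹(0.1) = 0.042; F⁻¹(0.9) = 0.156.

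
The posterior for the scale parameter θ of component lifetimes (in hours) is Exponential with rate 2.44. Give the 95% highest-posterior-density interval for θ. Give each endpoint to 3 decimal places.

[0.000, 1.228]

The exponential density is strictly decreasing on [0, ∞), so the HPD interval is anchored at 0: [0, q] with P(θ ≤ q) = 0.95.
q = −ln(1 − 0.95) / 2.44 = 2.9957 / 2.44 = 1.228.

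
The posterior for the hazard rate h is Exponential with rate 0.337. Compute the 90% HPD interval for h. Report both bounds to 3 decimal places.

[0.000, 6.833]

The exponential density is strictly decreasing on [0, ∞), so the HPD interval is anchored at 0: [0, q] with P(h ≤ q) = 0.90.
q = −ln(1 − 0.90) / 0.337 = 2.3026 / 0.337 = 6.833.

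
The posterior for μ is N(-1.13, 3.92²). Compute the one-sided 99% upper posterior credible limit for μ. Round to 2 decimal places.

Need U with P(μ ≤ U) = 0.99: U = -1.13 + z_{0.01}·3.92.
z = 2.326; U = -1.13 + 2.326 × 3.92 = 7.99.

7.99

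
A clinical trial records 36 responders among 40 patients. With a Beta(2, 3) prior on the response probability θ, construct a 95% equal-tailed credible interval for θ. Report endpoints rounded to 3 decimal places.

[0.726, 0.934]

Posterior: Beta(2+36, 3+4) = Beta(38, 7).
Equal-tailed 95% interval: the 0.025 and 0.975 quantiles of Beta(38, 7).
Posterior mean ≈ 0.844, SD ≈ 0.053; a Normal approximation gives roughly [0.740, 0.949].
Exact: F⁻¹(0.025) = 0.726; F⁻¹(0.975) = 0.934.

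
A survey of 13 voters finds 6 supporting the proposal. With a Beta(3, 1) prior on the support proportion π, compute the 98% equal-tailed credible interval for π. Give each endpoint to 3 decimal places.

Posterior: Beta(3+6, 1+7) = Beta(9, 8).
Equal-tailed 98% interval: the 0.01 and 0.99 quantiles of Beta(9, 8).
Posterior mean ≈ 0.529, SD ≈ 0.118; a Normal approximation gives roughly [0.256, 0.803].
Exact: F⁻¹(0.01) = 0.261; F⁻¹(0.99) = 0.788.

[0.261, 0.788]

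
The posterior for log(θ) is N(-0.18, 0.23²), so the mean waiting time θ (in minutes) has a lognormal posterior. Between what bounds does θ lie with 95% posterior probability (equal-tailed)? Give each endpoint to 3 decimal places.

On the log scale the 95% interval is -0.18 ± 1.960 × 0.23 = [-0.6308, 0.2708].
Exponentiate: [e^-0.6308, e^0.2708] = [0.532, 1.311].

[0.532, 1.311]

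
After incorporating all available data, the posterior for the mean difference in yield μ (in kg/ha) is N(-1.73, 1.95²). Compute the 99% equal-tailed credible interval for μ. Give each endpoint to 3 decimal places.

The posterior is symmetric, so the 99% equal-tailed interval is μ = -1.73 ± z·1.95 with z = 2.576.
Half-width: 2.576 × 1.95 = 5.023.
-1.73 − 5.023 = -6.753; -1.73 + 5.023 = 3.293.

[-6.753, 3.293]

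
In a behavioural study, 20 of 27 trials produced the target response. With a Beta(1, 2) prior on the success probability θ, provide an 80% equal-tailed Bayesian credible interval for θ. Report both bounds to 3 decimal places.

Posterior: Beta(1+20, 2+7) = Beta(21, 9).
Equal-tailed 80% interval: the 0.1 and 0.9 quantiles of Beta(21, 9).
Posterior mean ≈ 0.700, SD ≈ 0.082; a Normal approximation gives roughly [0.595, 0.805].
Exact: F⁻¹(0.1) = 0.591; F⁻¹(0.9) = 0.803.

[0.591, 0.803]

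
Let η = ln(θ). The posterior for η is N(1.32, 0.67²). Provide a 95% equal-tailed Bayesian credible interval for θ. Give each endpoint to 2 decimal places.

On the log scale the 95% interval is 1.32 ± 1.960 × 0.67 = [0.0068, 2.6332].
Exponentiate: [e^0.0068, e^2.6332] = [1.01, 13.92].

[1.01, 13.92]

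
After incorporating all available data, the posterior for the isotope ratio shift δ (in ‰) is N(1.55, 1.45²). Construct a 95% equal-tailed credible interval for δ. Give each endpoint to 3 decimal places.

The posterior is symmetric, so the 95% equal-tailed interval is δ = 1.55 ± z·1.45 with z = 1.960.
Half-width: 1.960 × 1.45 = 2.842.
1.55 − 2.842 = -1.292; 1.55 + 2.842 = 4.392.

[-1.292, 4.392]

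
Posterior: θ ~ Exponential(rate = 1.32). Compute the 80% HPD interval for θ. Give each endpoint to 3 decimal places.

[0.000, 1.219]

The exponential density is strictly decreasing on [0, ∞), so the HPD interval is anchored at 0: [0, q] with P(θ ≤ q) = 0.80.
q = −ln(1 − 0.80) / 1.32 = 1.6094 / 1.32 = 1.219.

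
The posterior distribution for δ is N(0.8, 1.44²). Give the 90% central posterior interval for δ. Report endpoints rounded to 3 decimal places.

[-1.569, 3.169]

The posterior is symmetric, so the 90% equal-tailed interval is δ = 0.8 ± z·1.44 with z = 1.645.
Half-width: 1.645 × 1.44 = 2.369.
0.8 − 2.369 = -1.569; 0.8 + 2.369 = 3.169.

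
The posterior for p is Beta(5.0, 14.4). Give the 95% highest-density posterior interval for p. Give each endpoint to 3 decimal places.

[0.081, 0.448]

The posterior is unimodal and skewed, so the HPD interval has equal density at both endpoints and is the shortest 95% interval.
Solving f(0.081) = f(0.448) with F(0.448) − F(0.081) = 0.95 gives [0.081, 0.448].
For comparison, the equal-tailed interval is [0.095, 0.468]; the HPD is narrower and shifted toward the mode.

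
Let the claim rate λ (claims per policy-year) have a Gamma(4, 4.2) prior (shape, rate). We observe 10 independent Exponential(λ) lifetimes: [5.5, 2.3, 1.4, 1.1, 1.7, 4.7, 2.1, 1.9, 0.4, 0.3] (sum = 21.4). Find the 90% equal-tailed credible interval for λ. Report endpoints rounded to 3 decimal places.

[0.331, 0.807]

Posterior: Gamma(4+10, 4.2+21.4) = Gamma(14, 25.6) (shape, rate).
Equal-tailed 90% interval: Gamma(14, 25.6) quantiles at 0.05 and 0.95.
Posterior mean ≈ 0.547, SD ≈ 0.146; a Normal approximation gives roughly [0.306, 0.787].
Exact: lower = 0.331; upper = 0.807.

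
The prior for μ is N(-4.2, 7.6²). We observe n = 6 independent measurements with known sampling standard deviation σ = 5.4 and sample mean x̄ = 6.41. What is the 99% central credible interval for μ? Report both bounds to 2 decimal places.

[0.13, 11.04]

Posterior precision = 1/7.6² + 6/5.4² = 0.0173 + 0.2058 = 0.2231, so posterior SD = 2.1173.
Posterior mean = (-4.2/7.6² + 6·6.41/5.4²) / 0.2231 = 5.5865.
Interval: 5.5865 ± 2.576 × 2.1173 → [0.13, 11.04].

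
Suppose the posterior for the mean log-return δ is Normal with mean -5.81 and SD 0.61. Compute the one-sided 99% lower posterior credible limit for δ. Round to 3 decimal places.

-7.229

Need L with P(δ ≥ L) = 0.99: L = -5.81 − z_{0.01}·0.61.
z = 2.326; L = -5.81 − 2.326 × 0.61 = -7.229.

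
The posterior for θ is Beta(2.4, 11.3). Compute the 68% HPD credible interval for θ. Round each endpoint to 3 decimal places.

[0.048, 0.231]

The posterior is unimodal and skewed, so the HPD interval has equal density at both endpoints and is the shortest 68% interval.
Solving f(0.048) = f(0.231) with F(0.231) − F(0.048) = 0.68 gives [0.048, 0.231].
For comparison, the equal-tailed interval is [0.078, 0.274]; the HPD is narrower and shifted toward the mode.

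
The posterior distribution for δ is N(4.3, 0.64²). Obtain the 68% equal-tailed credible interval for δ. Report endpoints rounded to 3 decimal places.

[3.664, 4.936]

The posterior is symmetric, so the 68% equal-tailed interval is δ = 4.3 ± z·0.64 with z = 0.994.
Half-width: 0.994 × 0.64 = 0.636.
4.3 − 0.636 = 3.664; 4.3 + 0.636 = 4.936.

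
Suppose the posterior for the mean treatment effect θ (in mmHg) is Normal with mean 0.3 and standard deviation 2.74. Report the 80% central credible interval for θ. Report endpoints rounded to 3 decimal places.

[-3.211, 3.811]

The posterior is symmetric, so the 80% equal-tailed interval is θ = 0.3 ± z·2.74 with z = 1.282.
Half-width: 1.282 × 2.74 = 3.511.
0.3 − 3.511 = -3.211; 0.3 + 3.511 = 3.811.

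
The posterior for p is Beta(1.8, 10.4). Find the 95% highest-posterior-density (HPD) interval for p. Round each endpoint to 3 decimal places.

The posterior is unimodal and skewed, so the HPD interval has equal density at both endpoints and is the shortest 95% interval.
Solving f(0.003) = f(0.338) with F(0.338) − F(0.003) = 0.95 gives [0.003, 0.338].
For comparison, the equal-tailed interval is [0.017, 0.384]; the HPD is narrower and shifted toward the mode.

[0.003, 0.338]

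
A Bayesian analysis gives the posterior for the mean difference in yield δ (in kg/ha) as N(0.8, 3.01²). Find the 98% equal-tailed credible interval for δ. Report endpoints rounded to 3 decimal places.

The posterior is symmetric, so the 98% equal-tailed interval is δ = 0.8 ± z·3.01 with z = 2.326.
Half-width: 2.326 × 3.01 = 7.002.
0.8 − 7.002 = -6.202; 0.8 + 7.002 = 7.802.

[-6.202, 7.802]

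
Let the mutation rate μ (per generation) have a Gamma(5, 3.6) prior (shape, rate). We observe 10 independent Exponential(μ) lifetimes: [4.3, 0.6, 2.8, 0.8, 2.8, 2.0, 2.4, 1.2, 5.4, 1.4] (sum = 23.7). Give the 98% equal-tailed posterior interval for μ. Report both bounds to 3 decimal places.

[0.274, 0.932]

Posterior: Gamma(5+10, 3.6+23.7) = Gamma(15, 27.3) (shape, rate).
Equal-tailed 98% interval: Gamma(15, 27.3) quantiles at 0.01 and 0.99.
Posterior mean ≈ 0.549, SD ≈ 0.142; a Normal approximation gives roughly [0.219, 0.879].
Exact: lower = 0.274; upper = 0.932.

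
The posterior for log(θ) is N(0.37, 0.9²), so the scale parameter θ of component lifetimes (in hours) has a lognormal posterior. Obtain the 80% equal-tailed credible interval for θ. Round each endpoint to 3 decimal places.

[0.457, 4.588]

On the log scale the 80% interval is 0.37 ± 1.282 × 0.9 = [-0.7834, 1.5234].
Exponentiate: [e^-0.7834, e^1.5234] = [0.457, 4.588].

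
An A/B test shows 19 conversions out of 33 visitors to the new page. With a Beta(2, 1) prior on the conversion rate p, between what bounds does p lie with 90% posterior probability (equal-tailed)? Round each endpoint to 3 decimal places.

[0.447, 0.714]

Posterior: Beta(2+19, 1+14) = Beta(21, 15).
Equal-tailed 90% interval: the 0.05 and 0.95 quantiles of Beta(21, 15).
Posterior mean ≈ 0.583, SD ≈ 0.081; a Normal approximation gives roughly [0.450, 0.717].
Exact: F⁻¹(0.05) = 0.447; F⁻¹(0.95) = 0.714.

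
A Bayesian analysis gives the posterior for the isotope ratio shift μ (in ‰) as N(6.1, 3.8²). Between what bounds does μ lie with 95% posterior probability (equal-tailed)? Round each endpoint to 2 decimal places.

The posterior is symmetric, so the 95% equal-tailed interval is μ = 6.1 ± z·3.8 with z = 1.960.
Half-width: 1.960 × 3.8 = 7.45.
6.1 − 7.45 = -1.35; 6.1 + 7.45 = 13.55.

[-1.35, 13.55]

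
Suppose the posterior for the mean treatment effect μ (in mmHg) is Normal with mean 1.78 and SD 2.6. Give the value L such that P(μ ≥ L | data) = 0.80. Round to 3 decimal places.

Need L with P(μ ≥ L) = 0.80: L = 1.78 − z_{0.2}·2.6.
z = 0.842; L = 1.78 − 0.842 × 2.6 = -0.408.

-0.408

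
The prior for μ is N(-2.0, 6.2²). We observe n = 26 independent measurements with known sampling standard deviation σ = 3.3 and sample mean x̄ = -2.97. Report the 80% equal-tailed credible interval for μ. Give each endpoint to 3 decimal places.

[-3.784, -2.135]

Posterior precision = 1/6.2² + 26/3.3² = 0.0260 + 2.3875 = 2.4135, so posterior SD = 0.6437.
Posterior mean = (-2.0/6.2² + 26·-2.97/3.3²) / 2.4135 = -2.9595.
Interval: -2.9595 ± 1.282 × 0.6437 → [-3.784, -2.135].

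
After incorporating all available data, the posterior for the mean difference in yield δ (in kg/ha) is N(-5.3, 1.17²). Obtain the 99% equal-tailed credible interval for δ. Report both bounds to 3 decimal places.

The posterior is symmetric, so the 99% equal-tailed interval is δ = -5.3 ± z·1.17 with z = 2.576.
Half-width: 2.576 × 1.17 = 3.014.
-5.3 − 3.014 = -8.314; -5.3 + 3.014 = -2.286.

[-8.314, -2.286]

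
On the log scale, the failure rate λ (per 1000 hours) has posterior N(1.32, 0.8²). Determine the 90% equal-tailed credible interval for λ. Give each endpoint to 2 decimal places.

[1.00, 13.96]

On the log scale the 90% interval is 1.32 ± 1.645 × 0.8 = [0.0041, 2.6359].
Exponentiate: [e^0.0041, e^2.6359] = [1.00, 13.96].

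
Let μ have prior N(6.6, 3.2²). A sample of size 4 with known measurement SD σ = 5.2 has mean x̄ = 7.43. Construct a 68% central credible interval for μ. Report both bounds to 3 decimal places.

Posterior precision = 1/3.2² + 4/5.2² = 0.0977 + 0.1479 = 0.2456, so posterior SD = 2.0179.
Posterior mean = (6.6/3.2² + 4·7.43/5.2²) / 0.2456 = 7.1000.
Interval: 7.1000 ± 0.994 × 2.0179 → [5.093, 9.107].

[5.093, 9.107]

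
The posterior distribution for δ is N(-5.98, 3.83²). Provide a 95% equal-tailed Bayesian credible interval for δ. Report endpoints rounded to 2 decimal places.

[-13.49, 1.53]

The posterior is symmetric, so the 95% equal-tailed interval is δ = -5.98 ± z·3.83 with z = 1.960.
Half-width: 1.960 × 3.83 = 7.51.
-5.98 − 7.51 = -13.49; -5.98 + 7.51 = 1.53.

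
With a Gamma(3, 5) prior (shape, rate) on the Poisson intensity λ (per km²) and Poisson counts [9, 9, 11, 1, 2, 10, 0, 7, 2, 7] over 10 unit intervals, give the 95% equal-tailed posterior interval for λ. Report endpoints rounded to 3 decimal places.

Posterior: Gamma(3+58, 5+10) = Gamma(61, 15) (shape, rate).
Equal-tailed 95% interval: Gamma(61, 15) quantiles at 0.025 and 0.975.
Posterior mean ≈ 4.067, SD ≈ 0.521; a Normal approximation gives roughly [3.046, 5.087].
Exact: lower = 3.111; upper = 5.149.

[3.111, 5.149]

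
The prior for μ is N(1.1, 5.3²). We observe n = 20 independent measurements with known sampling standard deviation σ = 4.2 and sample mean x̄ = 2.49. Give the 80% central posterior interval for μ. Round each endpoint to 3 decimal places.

[1.263, 3.633]

Posterior precision = 1/5.3² + 20/4.2² = 0.0356 + 1.1338 = 1.1694, so posterior SD = 0.9247.
Posterior mean = (1.1/5.3² + 20·2.49/4.2²) / 1.1694 = 2.4477.
Interval: 2.4477 ± 1.282 × 0.9247 → [1.263, 3.633].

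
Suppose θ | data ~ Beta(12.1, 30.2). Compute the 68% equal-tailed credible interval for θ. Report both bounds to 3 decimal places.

Posterior: Beta(12.1, 30.2).
Equal-tailed 68% interval: the 0.16 and 0.84 quantiles of Beta(12.1, 30.2).
Posterior mean ≈ 0.286, SD ≈ 0.069; a Normal approximation gives roughly [0.218, 0.354].
Exact: F⁻¹(0.16) = 0.217; F⁻¹(0.84) = 0.355.

[0.217, 0.355]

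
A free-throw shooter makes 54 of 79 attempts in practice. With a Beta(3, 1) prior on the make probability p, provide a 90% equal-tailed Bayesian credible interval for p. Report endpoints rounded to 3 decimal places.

Posterior: Beta(3+54, 1+25) = Beta(57, 26).
Equal-tailed 90% interval: the 0.05 and 0.95 quantiles of Beta(57, 26).
Posterior mean ≈ 0.687, SD ≈ 0.051; a Normal approximation gives roughly [0.604, 0.770].
Exact: F⁻¹(0.05) = 0.601; F⁻¹(0.95) = 0.767.

[0.601, 0.767]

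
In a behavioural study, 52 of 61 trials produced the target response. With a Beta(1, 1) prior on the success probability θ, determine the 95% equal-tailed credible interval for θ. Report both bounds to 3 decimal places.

[0.742, 0.920]

Posterior: Beta(1+52, 1+9) = Beta(53, 10).
Equal-tailed 95% interval: the 0.025 and 0.975 quantiles of Beta(53, 10).
Posterior mean ≈ 0.841, SD ≈ 0.046; a Normal approximation gives roughly [0.752, 0.931].
Exact: F⁻¹(0.025) = 0.742; F⁻¹(0.975) = 0.920.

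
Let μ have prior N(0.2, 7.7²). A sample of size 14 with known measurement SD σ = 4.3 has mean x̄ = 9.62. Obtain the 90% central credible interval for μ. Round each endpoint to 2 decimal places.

[7.55, 11.28]

Posterior precision = 1/7.7² + 14/4.3² = 0.0169 + 0.7572 = 0.7740, so posterior SD = 1.1366.
Posterior mean = (0.2/7.7² + 14·9.62/4.3²) / 0.7740 = 9.4147.
Interval: 9.4147 ± 1.645 × 1.1366 → [7.55, 11.28].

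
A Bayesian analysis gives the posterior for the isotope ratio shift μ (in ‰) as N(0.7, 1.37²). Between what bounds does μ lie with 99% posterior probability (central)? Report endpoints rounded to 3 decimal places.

The posterior is symmetric, so the 99% equal-tailed interval is μ = 0.7 ± z·1.37 with z = 2.576.
Half-width: 2.576 × 1.37 = 3.529.
0.7 − 3.529 = -2.829; 0.7 + 3.529 = 4.229.

[-2.829, 4.229]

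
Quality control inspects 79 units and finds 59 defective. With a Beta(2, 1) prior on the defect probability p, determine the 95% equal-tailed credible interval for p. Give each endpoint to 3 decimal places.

[0.645, 0.832]

Posterior: Beta(2+59, 1+20) = Beta(61, 21).
Equal-tailed 95% interval: the 0.025 and 0.975 quantiles of Beta(61, 21).
Posterior mean ≈ 0.744, SD ≈ 0.048; a Normal approximation gives roughly [0.650, 0.838].
Exact: F⁻¹(0.025) = 0.645; F⁻¹(0.975) = 0.832.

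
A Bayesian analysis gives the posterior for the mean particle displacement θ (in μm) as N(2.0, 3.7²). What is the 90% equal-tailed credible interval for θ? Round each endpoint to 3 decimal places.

[-4.086, 8.086]

The posterior is symmetric, so the 90% equal-tailed interval is θ = 2.0 ± z·3.7 with z = 1.645.
Half-width: 1.645 × 3.7 = 6.086.
2.0 − 6.086 = -4.086; 2.0 + 6.086 = 8.086.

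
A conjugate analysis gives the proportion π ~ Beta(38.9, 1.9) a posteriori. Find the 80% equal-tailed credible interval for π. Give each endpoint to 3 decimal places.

[0.909, 0.988]

Posterior: Beta(38.9, 1.9).
Equal-tailed 80% interval: the 0.1 and 0.9 quantiles of Beta(38.9, 1.9).
Posterior mean ≈ 0.953, SD ≈ 0.033; a Normal approximation gives roughly [0.912, 0.995].
Exact: F⁻¹(0.1) = 0.909; F⁻¹(0.9) = 0.988.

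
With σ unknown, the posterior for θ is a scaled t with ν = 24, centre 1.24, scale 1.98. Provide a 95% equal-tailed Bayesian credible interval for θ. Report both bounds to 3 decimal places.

The t_24 distribution is symmetric; the 95% interval is 1.24 ± t·1.98 with t_{0.975,24} = 2.064.
Half-width: 2.064 × 1.98 = 4.087.
1.24 − 4.087 = -2.847; 1.24 + 4.087 = 5.327.

[-2.847, 5.327]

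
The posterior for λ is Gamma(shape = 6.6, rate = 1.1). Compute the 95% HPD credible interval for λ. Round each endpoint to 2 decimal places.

[1.92, 10.64]

The posterior is unimodal and skewed, so the HPD interval has equal density at both endpoints and is the shortest 95% interval.
Solving f(1.92) = f(10.64) with F(10.64) − F(1.92) = 0.95 gives [1.92, 10.64].
For comparison, the equal-tailed interval is [2.33, 11.37]; the HPD is narrower and shifted toward the mode.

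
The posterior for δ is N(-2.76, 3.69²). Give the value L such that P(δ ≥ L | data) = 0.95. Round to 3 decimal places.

Need L with P(δ ≥ L) = 0.95: L = -2.76 − z_{0.05}·3.69.
z = 1.645; L = -2.76 − 1.645 × 3.69 = -8.830.

-8.830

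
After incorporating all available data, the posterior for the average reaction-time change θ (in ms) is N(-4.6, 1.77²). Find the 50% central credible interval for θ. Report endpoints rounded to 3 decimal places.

The posterior is symmetric, so the 50% equal-tailed interval is θ = -4.6 ± z·1.77 with z = 0.674.
Half-width: 0.674 × 1.77 = 1.194.
-4.6 − 1.194 = -5.794; -4.6 + 1.194 = -3.406.

[-5.794, -3.406]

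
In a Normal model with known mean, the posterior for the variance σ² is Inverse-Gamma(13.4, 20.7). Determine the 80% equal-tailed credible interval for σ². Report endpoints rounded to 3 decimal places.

[1.134, 2.307]

Inverse-Gamma(13.4, 20.7) quantiles: F⁻¹(0.1) and F⁻¹(0.9).
Equivalently, 1/σ² ~ Gamma(13.4, rate = 20.7); invert its 0.9 and 0.1 quantiles.
Posterior mean ≈ 1.669, SD ≈ 0.494; a Normal approximation gives roughly [1.036, 2.303].
Exact: lower = 1.134; upper = 2.307.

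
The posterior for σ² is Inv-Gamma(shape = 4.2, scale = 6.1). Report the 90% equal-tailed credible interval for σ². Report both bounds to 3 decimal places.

[0.759, 4.112]

Inverse-Gamma(4.2, 6.1) quantiles: F⁻¹(0.05) and F⁻¹(0.95).
Equivalently, 1/σ² ~ Gamma(4.2, rate = 6.1); invert its 0.95 and 0.05 quantiles.
Posterior mean ≈ 1.906, SD ≈ 1.285; a Normal approximation gives roughly [-0.208, 4.020].
Exact: lower = 0.759; upper = 4.112.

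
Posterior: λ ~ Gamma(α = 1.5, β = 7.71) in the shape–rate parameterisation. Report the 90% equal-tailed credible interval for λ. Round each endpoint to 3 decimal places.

[0.023, 0.507]

Posterior: Gamma(shape 1.5, rate 7.71).
Equal-tailed 90% interval: Gamma(1.5, 7.71) quantiles at 0.05 and 0.95.
Posterior mean ≈ 0.195, SD ≈ 0.159; a Normal approximation gives roughly [-0.067, 0.456].
Exact: lower = 0.023; upper = 0.507.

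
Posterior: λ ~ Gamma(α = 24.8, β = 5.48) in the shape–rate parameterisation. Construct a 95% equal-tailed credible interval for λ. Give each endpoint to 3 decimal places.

[2.923, 6.473]

Posterior: Gamma(shape 24.8, rate 5.48).
Equal-tailed 95% interval: Gamma(24.8, 5.48) quantiles at 0.025 and 0.975.
Posterior mean ≈ 4.526, SD ≈ 0.909; a Normal approximation gives roughly [2.744, 6.307].
Exact: lower = 2.923; upper = 6.473.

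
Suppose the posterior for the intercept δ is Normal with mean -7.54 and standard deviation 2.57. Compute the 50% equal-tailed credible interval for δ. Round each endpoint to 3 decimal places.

The posterior is symmetric, so the 50% equal-tailed interval is δ = -7.54 ± z·2.57 with z = 0.674.
Half-width: 0.674 × 2.57 = 1.733.
-7.54 − 1.733 = -9.273; -7.54 + 1.733 = -5.807.

[-9.273, -5.807]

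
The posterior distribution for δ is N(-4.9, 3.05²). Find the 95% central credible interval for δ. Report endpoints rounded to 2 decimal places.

[-10.88, 1.08]

The posterior is symmetric, so the 95% equal-tailed interval is δ = -4.9 ± z·3.05 with z = 1.960.
Half-width: 1.960 × 3.05 = 5.98.
-4.9 − 5.98 = -10.88; -4.9 + 5.98 = 1.08.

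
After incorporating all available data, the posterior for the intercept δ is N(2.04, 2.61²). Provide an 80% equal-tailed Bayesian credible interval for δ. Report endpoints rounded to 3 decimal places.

The posterior is symmetric, so the 80% equal-tailed interval is δ = 2.04 ± z·2.61 with z = 1.282.
Half-width: 1.282 × 2.61 = 3.345.
2.04 − 3.345 = -1.305; 2.04 + 3.345 = 5.385.

[-1.305, 5.385]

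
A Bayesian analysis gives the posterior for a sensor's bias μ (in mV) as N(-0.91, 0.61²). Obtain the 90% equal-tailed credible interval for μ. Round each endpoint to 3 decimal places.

The posterior is symmetric, so the 90% equal-tailed interval is μ = -0.91 ± z·0.61 with z = 1.645.
Half-width: 1.645 × 0.61 = 1.003.
-0.91 − 1.003 = -1.913; -0.91 + 1.003 = 0.093.

[-1.913, 0.093]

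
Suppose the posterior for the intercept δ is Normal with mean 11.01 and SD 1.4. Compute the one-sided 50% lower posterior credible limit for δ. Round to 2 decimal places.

11.01

Need L with P(δ ≥ L) = 0.50: L = 11.01 − z_{0.5}·1.4.
z = 0.000; L = 11.01 − 0.000 × 1.4 = 11.01.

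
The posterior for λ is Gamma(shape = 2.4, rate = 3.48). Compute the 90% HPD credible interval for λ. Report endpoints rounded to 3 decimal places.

[0.058, 1.311]

The posterior is unimodal and skewed, so the HPD interval has equal density at both endpoints and is the shortest 90% interval.
Solving f(0.058) = f(1.311) with F(1.311) − F(0.058) = 0.90 gives [0.058, 1.311].
For comparison, the equal-tailed interval is [0.151, 1.546]; the HPD is narrower and shifted toward the mode.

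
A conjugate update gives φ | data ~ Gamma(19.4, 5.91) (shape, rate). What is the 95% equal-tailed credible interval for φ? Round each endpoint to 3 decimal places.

Posterior: Gamma(shape 19.4, rate 5.91).
Equal-tailed 95% interval: Gamma(19.4, 5.91) quantiles at 0.025 and 0.975.
Posterior mean ≈ 3.283, SD ≈ 0.745; a Normal approximation gives roughly [1.822, 4.743].
Exact: lower = 1.988; upper = 4.896.

[1.988, 4.896]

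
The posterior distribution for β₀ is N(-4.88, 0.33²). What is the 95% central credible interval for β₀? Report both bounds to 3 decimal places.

The posterior is symmetric, so the 95% equal-tailed interval is β₀ = -4.88 ± z·0.33 with z = 1.960.
Half-width: 1.960 × 0.33 = 0.647.
-4.88 − 0.647 = -5.527; -4.88 + 0.647 = -4.233.

[-5.527, -4.233]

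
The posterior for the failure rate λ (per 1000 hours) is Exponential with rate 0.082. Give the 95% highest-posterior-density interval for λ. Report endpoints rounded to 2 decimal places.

The exponential density is strictly decreasing on [0, ∞), so the HPD interval is anchored at 0: [0, q] with P(λ ≤ q) = 0.95.
q = −ln(1 − 0.95) / 0.082 = 2.9957 / 0.082 = 36.53.

[0.00, 36.53]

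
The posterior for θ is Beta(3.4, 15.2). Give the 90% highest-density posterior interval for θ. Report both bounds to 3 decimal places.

[0.044, 0.316]

The posterior is unimodal and skewed, so the HPD interval has equal density at both endpoints and is the shortest 90% interval.
Solving f(0.044) = f(0.316) with F(0.316) − F(0.044) = 0.90 gives [0.044, 0.316].
For comparison, the equal-tailed interval is [0.061, 0.344]; the HPD is narrower and shifted toward the mode.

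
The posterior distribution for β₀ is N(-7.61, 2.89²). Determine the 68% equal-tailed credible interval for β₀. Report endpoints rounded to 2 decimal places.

[-10.48, -4.74]

The posterior is symmetric, so the 68% equal-tailed interval is β₀ = -7.61 ± z·2.89 with z = 0.994.
Half-width: 0.994 × 2.89 = 2.87.
-7.61 − 2.87 = -10.48; -7.61 + 2.87 = -4.74.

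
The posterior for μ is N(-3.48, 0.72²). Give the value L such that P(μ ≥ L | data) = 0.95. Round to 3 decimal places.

Need L with P(μ ≥ L) = 0.95: L = -3.48 − z_{0.05}·0.72.
z = 1.645; L = -3.48 − 1.645 × 0.72 = -4.664.

-4.664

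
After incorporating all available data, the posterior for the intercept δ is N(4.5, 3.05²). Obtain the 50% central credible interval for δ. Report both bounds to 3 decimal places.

[2.443, 6.557]

The posterior is symmetric, so the 50% equal-tailed interval is δ = 4.5 ± z·3.05 with z = 0.674.
Half-width: 0.674 × 3.05 = 2.057.
4.5 − 2.057 = 2.443; 4.5 + 2.057 = 6.557.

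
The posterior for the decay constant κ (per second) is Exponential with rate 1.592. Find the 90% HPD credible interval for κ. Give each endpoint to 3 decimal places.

The exponential density is strictly decreasing on [0, ∞), so the HPD interval is anchored at 0: [0, q] with P(κ ≤ q) = 0.90.
q = −ln(1 − 0.90) / 1.592 = 2.3026 / 1.592 = 1.446.

[0.000, 1.446]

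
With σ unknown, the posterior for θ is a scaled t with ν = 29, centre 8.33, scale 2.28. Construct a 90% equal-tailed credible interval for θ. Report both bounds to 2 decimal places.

[4.46, 12.20]

The t_29 distribution is symmetric; the 90% interval is 8.33 ± t·2.28 with t_{0.95,29} = 1.699.
Half-width: 1.699 × 2.28 = 3.87.
8.33 − 3.87 = 4.46; 8.33 + 3.87 = 12.20.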